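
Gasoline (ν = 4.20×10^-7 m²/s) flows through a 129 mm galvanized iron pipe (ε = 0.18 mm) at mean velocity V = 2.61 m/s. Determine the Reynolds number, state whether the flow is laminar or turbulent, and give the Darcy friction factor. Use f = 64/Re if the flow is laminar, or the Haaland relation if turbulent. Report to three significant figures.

Re = VD/ν = 2.610·0.129/4.20×10^-7 = 8.02×10^5
Re > 4000 → turbulent; ε/D = 0.00140
Haaland: f = 0.02163

Re ≈ 8.02×10^5; turbulent; f ≈ 0.0216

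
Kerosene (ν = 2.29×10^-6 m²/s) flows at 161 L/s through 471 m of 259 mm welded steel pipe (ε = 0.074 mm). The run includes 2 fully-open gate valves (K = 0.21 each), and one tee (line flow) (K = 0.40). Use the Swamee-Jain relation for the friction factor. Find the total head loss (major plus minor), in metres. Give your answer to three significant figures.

V = 4Q/(πD²) = 3.056 m/s; V²/2g = 0.4760 m
Re = 3.46×10^5, ε/D = 2.86×10^-4 → f = 0.01674 (Swamee-Jain)
Major: h_f = f(L/D)·V²/2g = 0.01674·1819·0.4760 = 14.49 m
Minor: ΣK = 0.820; h_m = ΣK·V²/2g = 0.3903 m
Total H_L = 14.49 + 0.3903 = 14.88 m

H_L ≈ 14.9 m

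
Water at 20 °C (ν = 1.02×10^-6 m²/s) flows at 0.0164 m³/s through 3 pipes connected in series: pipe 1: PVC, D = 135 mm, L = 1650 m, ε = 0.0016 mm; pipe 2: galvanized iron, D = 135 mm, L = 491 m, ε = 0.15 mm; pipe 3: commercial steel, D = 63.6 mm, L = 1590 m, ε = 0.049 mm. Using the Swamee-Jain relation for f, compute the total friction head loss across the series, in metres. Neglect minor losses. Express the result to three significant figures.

Pipe 1: V = 1.146 m/s, Re = 1.52×10^5, ε/D = 1.19×10^-5, f = 0.01650, h_1 = f(L/D)V²/2g = 13.49 m
Pipe 2: V = 1.146 m/s, Re = 1.52×10^5, ε/D = 0.00111, f = 0.02199, h_2 = f(L/D)V²/2g = 5.352 m
Pipe 3: V = 5.162 m/s, Re = 3.22×10^5, ε/D = 7.70×10^-4, f = 0.01966, h_3 = f(L/D)V²/2g = 667.6 m
Series → Q common, losses add: H = Σh = 686.4 m

H ≈ 686 m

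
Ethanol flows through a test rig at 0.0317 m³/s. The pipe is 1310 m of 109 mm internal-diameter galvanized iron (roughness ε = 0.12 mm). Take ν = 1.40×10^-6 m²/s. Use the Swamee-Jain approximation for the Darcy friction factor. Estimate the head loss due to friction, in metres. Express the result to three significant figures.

h_f ≈ 150 m

V = 4Q/(πD²) = 4·0.0317/(π·0.109²) = 3.397 m/s
Re = VD/ν = 3.397·0.109/1.40×10^-6 = 2.64×10^5 → turbulent
ε/D = 0.12/109 = 0.00110
Swamee-Jain: f = 0.02127
h_f = f(L/D)V²/(2g) = 0.02127·(1310/0.109)·3.397²/(2·9.81) = 150.4 m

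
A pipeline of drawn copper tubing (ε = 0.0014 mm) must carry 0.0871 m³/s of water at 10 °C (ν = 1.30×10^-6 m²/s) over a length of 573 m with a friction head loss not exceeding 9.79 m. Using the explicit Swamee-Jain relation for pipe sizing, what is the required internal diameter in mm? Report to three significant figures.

D ≈ 222 mm

Swamee-Jain (Type III): D = 0.66·[ε^1.25·(LQ²/(gh_f))^4.75 + ν·Q^9.4·(L/(gh_f))^5.2]^0.04
LQ²/(gh_f) = 0.04526; L/(gh_f) = 5.966
Term 1 = ε^1.25·(…)^4.75 = 1.98×10^-14; Term 2 = ν·Q^9.4·(…)^5.2 = 1.53×10^-12
D = 0.66·(1.98×10^-14 + 1.53×10^-12)^0.04 = 0.2224 m = 222 mm
Check: V = 2.24 m/s, Re = 3.84×10^5, f = 0.01382, h_f = 9.13 m ≈ 9.79 m ✓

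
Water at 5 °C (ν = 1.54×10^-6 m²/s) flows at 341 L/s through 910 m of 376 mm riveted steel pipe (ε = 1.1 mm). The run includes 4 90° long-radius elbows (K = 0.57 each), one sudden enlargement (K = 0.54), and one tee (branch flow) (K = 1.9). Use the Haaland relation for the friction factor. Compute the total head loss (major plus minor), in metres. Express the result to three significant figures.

V = 4Q/(πD²) = 3.071 m/s; V²/2g = 0.4807 m
Re = 7.50×10^5, ε/D = 0.00293 → f = 0.02620 (Haaland)
Major: h_f = f(L/D)·V²/2g = 0.02620·2420·0.4807 = 30.48 m
Minor: ΣK = 4.72; h_m = ΣK·V²/2g = 2.269 m
Total H_L = 30.48 + 2.269 = 32.75 m

H_L ≈ 32.7 m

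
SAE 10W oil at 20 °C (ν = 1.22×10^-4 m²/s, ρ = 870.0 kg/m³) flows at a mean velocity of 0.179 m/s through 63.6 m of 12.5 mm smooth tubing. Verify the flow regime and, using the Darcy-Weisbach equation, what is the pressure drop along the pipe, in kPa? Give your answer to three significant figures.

Re = VD/ν = 0.179·0.01250/1.22×10^-4 = 18.3 → laminar (Re < 2300)
f = 64/Re = 3.490
h_f = f(L/D)V²/(2g) = 3.490·(63.6/0.01250)·0.179²/(2·9.81) = 29.00 m
Δp = ρg·h_f = 870.0·9.81·29.00 = 247.5 kPa

Δp ≈ 247 kPa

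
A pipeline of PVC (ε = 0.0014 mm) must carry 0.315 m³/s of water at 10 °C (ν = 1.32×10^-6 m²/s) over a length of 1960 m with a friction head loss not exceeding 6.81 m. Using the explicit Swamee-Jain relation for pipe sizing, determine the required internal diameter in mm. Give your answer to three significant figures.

D ≈ 502 mm

Swamee-Jain (Type III): D = 0.66·[ε^1.25·(LQ²/(gh_f))^4.75 + ν·Q^9.4·(L/(gh_f))^5.2]^0.04
LQ²/(gh_f) = 2.911; L/(gh_f) = 29.34
Term 1 = ε^1.25·(…)^4.75 = 7.71×10^-6; Term 2 = ν·Q^9.4·(…)^5.2 = 0.00108
D = 0.66·(7.71×10^-6 + 0.00108)^0.04 = 0.5024 m = 502 mm
Check: V = 1.59 m/s, Re = 6.05×10^5, f = 0.01271, h_f = 6.38 m ≈ 6.81 m ✓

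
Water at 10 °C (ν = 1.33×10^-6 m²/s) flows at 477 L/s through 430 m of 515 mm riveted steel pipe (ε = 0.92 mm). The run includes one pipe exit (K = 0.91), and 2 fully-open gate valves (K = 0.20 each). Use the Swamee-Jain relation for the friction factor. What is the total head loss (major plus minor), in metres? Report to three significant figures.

H_L ≈ 5.49 m

V = 4Q/(πD²) = 2.290 m/s; V²/2g = 0.2673 m
Re = 8.87×10^5, ε/D = 0.00179 → f = 0.02304 (Swamee-Jain)
Major: h_f = f(L/D)·V²/2g = 0.02304·835.0·0.2673 = 5.142 m
Minor: ΣK = 1.31; h_m = ΣK·V²/2g = 0.3501 m
Total H_L = 5.142 + 0.3501 = 5.492 m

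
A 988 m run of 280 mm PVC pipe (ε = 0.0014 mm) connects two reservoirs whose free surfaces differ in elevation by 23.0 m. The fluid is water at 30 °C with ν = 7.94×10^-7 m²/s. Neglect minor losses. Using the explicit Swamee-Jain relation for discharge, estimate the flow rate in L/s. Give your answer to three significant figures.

Q ≈ 206 L/s

Swamee-Jain (Type II): Q = -0.965·√(gD⁵h_f/L)·ln[ε/(3.7D) + √(3.17ν²L/(gD³h_f))]
√(gD⁵h_f/L) = √(9.81·0.280⁵·23.0/988) = 0.01983
ε/(3.7D) = 1.35×10^-6; √(3.17ν²L/(gD³h_f)) = 2.00×10^-5
Q = -0.965·0.01983·ln(2.132×10^-5) = 0.2058 m³/s
Check: V = 3.34 m/s, Re = 1.18×10^6, f = 0.01143, h_f = 23.0 m ≈ 23.0 m ✓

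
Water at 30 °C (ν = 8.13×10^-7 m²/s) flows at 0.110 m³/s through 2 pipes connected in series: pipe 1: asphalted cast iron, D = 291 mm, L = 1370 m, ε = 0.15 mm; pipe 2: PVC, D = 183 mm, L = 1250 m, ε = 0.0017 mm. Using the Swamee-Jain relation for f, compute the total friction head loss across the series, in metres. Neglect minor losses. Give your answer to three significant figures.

H ≈ 84.4 m

Pipe 1: V = 1.654 m/s, Re = 5.92×10^5, ε/D = 5.15×10^-4, f = 0.01773, h_1 = f(L/D)V²/2g = 11.64 m
Pipe 2: V = 4.182 m/s, Re = 9.41×10^5, ε/D = 9.29×10^-6, f = 0.01195, h_2 = f(L/D)V²/2g = 72.75 m
Series → Q common, losses add: H = Σh = 84.39 m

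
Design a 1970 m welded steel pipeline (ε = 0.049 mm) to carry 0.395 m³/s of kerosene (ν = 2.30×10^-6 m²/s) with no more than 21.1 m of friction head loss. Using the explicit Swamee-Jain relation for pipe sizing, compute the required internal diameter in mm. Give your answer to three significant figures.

D ≈ 451 mm

Swamee-Jain (Type III): D = 0.66·[ε^1.25·(LQ²/(gh_f))^4.75 + ν·Q^9.4·(L/(gh_f))^5.2]^0.04
LQ²/(gh_f) = 1.485; L/(gh_f) = 9.517
Term 1 = ε^1.25·(…)^4.75 = 2.68×10^-5; Term 2 = ν·Q^9.4·(…)^5.2 = 4.55×10^-5
D = 0.66·(2.68×10^-5 + 4.55×10^-5)^0.04 = 0.4507 m = 451 mm
Check: V = 2.48 m/s, Re = 4.85×10^5, f = 0.01462, h_f = 20.0 m ≈ 21.1 m ✓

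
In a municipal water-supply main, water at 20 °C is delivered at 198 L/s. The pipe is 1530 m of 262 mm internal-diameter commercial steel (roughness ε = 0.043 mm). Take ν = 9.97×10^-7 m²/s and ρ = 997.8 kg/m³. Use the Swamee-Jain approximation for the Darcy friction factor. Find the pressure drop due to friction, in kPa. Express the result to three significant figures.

Δp ≈ 566 kPa

V = 4Q/(πD²) = 4·0.198/(π·0.262²) = 3.673 m/s
Re = VD/ν = 3.673·0.262/9.97×10^-7 = 9.65×10^5 → turbulent
ε/D = 0.043/262 = 1.64×10^-4
Swamee-Jain: f = 0.01439
h_f = f(L/D)V²/(2g) = 0.01439·(1530/0.262)·3.673²/(2·9.81) = 57.78 m
Δp = ρg·h_f = 997.8·9.81·57.78 = 565.6 kPa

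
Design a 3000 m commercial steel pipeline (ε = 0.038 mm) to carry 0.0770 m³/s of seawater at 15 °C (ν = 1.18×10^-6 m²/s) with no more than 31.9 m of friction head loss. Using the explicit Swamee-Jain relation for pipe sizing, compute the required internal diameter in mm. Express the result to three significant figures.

Swamee-Jain (Type III): D = 0.66·[ε^1.25·(LQ²/(gh_f))^4.75 + ν·Q^9.4·(L/(gh_f))^5.2]^0.04
LQ²/(gh_f) = 0.05684; L/(gh_f) = 9.587
Term 1 = ε^1.25·(…)^4.75 = 3.62×10^-12; Term 2 = ν·Q^9.4·(…)^5.2 = 5.12×10^-12
D = 0.66·(3.62×10^-12 + 5.12×10^-12)^0.04 = 0.2384 m = 238 mm
Check: V = 1.73 m/s, Re = 3.49×10^5, f = 0.01570, h_f = 30.0 m ≈ 31.9 m ✓

D ≈ 238 mm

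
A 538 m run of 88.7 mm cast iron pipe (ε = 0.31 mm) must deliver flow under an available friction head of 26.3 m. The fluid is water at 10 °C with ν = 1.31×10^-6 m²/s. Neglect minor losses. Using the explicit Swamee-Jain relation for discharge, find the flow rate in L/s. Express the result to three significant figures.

Q ≈ 10.7 L/s

Swamee-Jain (Type II): Q = -0.965·√(gD⁵h_f/L)·ln[ε/(3.7D) + √(3.17ν²L/(gD³h_f))]
√(gD⁵h_f/L) = √(9.81·0.0887⁵·26.3/538) = 0.001623
ε/(3.7D) = 9.45×10^-4; √(3.17ν²L/(gD³h_f)) = 1.27×10^-4
Q = -0.965·0.001623·ln(0.001072) = 0.01071 m³/s
Check: V = 1.73 m/s, Re = 1.17×10^5, f = 0.02857, h_f = 26.5 m ≈ 26.3 m ✓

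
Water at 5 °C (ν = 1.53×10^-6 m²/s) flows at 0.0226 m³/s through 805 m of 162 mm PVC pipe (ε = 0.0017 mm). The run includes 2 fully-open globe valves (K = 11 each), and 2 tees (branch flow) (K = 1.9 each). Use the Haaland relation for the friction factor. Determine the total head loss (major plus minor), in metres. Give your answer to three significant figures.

H_L ≈ 6.86 m

V = 4Q/(πD²) = 1.096 m/s; V²/2g = 0.06127 m
Re = 1.16×10^5, ε/D = 1.05×10^-5 → f = 0.01732 (Haaland)
Major: h_f = f(L/D)·V²/2g = 0.01732·4969·0.06127 = 5.275 m
Minor: ΣK = 25.8; h_m = ΣK·V²/2g = 1.581 m
Total H_L = 5.275 + 1.581 = 6.856 m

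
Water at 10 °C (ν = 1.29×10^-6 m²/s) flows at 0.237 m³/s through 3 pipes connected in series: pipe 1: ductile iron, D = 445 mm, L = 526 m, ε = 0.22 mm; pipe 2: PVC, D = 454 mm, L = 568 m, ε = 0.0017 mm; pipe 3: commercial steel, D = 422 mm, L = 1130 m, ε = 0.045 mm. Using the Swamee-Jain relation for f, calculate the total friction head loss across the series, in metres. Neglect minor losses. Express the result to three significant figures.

H ≈ 9.90 m

Pipe 1: V = 1.524 m/s, Re = 5.26×10^5, ε/D = 4.94×10^-4, f = 0.01770, h_1 = f(L/D)V²/2g = 2.476 m
Pipe 2: V = 1.464 m/s, Re = 5.15×10^5, ε/D = 3.74×10^-6, f = 0.01308, h_2 = f(L/D)V²/2g = 1.788 m
Pipe 3: V = 1.694 m/s, Re = 5.54×10^5, ε/D = 1.07×10^-4, f = 0.01438, h_3 = f(L/D)V²/2g = 5.635 m
Series → Q common, losses add: H = Σh = 9.899 m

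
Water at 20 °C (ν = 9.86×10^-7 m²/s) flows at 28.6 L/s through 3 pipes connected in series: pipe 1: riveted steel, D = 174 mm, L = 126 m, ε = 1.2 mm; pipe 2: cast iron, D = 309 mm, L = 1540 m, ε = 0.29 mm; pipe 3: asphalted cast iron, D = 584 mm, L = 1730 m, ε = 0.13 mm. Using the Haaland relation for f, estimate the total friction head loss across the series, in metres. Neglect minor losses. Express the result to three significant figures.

Pipe 1: V = 1.203 m/s, Re = 2.12×10^5, ε/D = 0.00690, f = 0.03395, h_1 = f(L/D)V²/2g = 1.813 m
Pipe 2: V = 0.3814 m/s, Re = 1.20×10^5, ε/D = 9.39×10^-4, f = 0.02141, h_2 = f(L/D)V²/2g = 0.7912 m
Pipe 3: V = 0.1068 m/s, Re = 6.32×10^4, ε/D = 2.23×10^-4, f = 0.02043, h_3 = f(L/D)V²/2g = 0.03516 m
Series → Q common, losses add: H = Σh = 2.639 m

H ≈ 2.64 m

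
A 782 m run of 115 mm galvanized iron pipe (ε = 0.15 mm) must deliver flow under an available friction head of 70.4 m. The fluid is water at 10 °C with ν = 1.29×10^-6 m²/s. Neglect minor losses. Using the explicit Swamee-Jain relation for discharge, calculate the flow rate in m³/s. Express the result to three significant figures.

Q ≈ 0.0317 m³/s

Swamee-Jain (Type II): Q = -0.965·√(gD⁵h_f/L)·ln[ε/(3.7D) + √(3.17ν²L/(gD³h_f))]
√(gD⁵h_f/L) = √(9.81·0.115⁵·70.4/782) = 0.004215
ε/(3.7D) = 3.53×10^-4; √(3.17ν²L/(gD³h_f)) = 6.27×10^-5
Q = -0.965·0.004215·ln(4.152×10^-4) = 0.03167 m³/s
Check: V = 3.05 m/s, Re = 2.72×10^5, f = 0.02201, h_f = 70.9 m ≈ 70.4 m ✓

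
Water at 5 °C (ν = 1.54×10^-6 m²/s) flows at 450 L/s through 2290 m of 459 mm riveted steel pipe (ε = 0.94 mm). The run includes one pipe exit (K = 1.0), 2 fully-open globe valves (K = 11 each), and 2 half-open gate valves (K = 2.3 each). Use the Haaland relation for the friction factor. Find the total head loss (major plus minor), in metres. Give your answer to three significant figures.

V = 4Q/(πD²) = 2.720 m/s; V²/2g = 0.3770 m
Re = 8.11×10^5, ε/D = 0.00205 → f = 0.02381 (Haaland)
Major: h_f = f(L/D)·V²/2g = 0.02381·4989·0.3770 = 44.78 m
Minor: ΣK = 27.6; h_m = ΣK·V²/2g = 10.40 m
Total H_L = 44.78 + 10.40 = 55.19 m

H_L ≈ 55.2 m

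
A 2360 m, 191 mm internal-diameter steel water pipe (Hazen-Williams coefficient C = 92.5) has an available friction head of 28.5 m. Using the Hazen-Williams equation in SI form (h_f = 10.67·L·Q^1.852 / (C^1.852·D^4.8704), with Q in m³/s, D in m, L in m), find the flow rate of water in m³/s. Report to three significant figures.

Q ≈ 0.0305 m³/s

Rearranging: Q = [h_f·C^1.852·D^4.8704 / (10.67·L)]^(1/1.852)
Q = [28.5·92.5^1.852·0.191^4.8704 / (10.67·2360)]^0.540 = 0.03052 m³/s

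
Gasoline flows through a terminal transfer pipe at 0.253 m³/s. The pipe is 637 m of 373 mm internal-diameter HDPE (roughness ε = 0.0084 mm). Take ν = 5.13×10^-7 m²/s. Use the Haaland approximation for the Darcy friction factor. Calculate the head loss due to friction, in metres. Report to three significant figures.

V = 4Q/(πD²) = 4·0.253/(π·0.373²) = 2.315 m/s
Re = VD/ν = 2.315·0.373/5.13×10^-7 = 1.68×10^6 → turbulent
ε/D = 0.0084/373 = 2.25×10^-5
Haaland: f = 0.01123
h_f = f(L/D)V²/(2g) = 0.01123·(637/0.373)·2.315²/(2·9.81) = 5.240 m

h_f ≈ 5.24 m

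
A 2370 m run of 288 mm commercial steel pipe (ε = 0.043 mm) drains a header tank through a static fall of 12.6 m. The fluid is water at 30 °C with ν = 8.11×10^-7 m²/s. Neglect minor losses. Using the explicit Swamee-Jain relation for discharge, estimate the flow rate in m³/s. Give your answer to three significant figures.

Swamee-Jain (Type II): Q = -0.965·√(gD⁵h_f/L)·ln[ε/(3.7D) + √(3.17ν²L/(gD³h_f))]
√(gD⁵h_f/L) = √(9.81·0.288⁵·12.6/2370) = 0.01017
ε/(3.7D) = 4.04×10^-5; √(3.17ν²L/(gD³h_f)) = 4.09×10^-5
Q = -0.965·0.01017·ln(8.126×10^-5) = 0.09239 m³/s
Check: V = 1.42 m/s, Re = 5.04×10^5, f = 0.01500, h_f = 12.7 m ≈ 12.6 m ✓

Q ≈ 0.0924 m³/s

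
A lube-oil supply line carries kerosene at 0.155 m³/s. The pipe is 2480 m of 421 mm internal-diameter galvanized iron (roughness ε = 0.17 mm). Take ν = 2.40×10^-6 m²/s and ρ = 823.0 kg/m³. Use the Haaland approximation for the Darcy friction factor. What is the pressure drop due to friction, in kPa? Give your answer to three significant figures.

V = 4Q/(πD²) = 4·0.155/(π·0.421²) = 1.113 m/s
Re = VD/ν = 1.113·0.421/2.40×10^-6 = 1.95×10^5 → turbulent
ε/D = 0.17/421 = 4.04×10^-4
Haaland: f = 0.01816
h_f = f(L/D)V²/(2g) = 0.01816·(2480/0.421)·1.113²/(2·9.81) = 6.759 m
Δp = ρg·h_f = 823.0·9.81·6.759 = 54.57 kPa

Δp ≈ 54.6 kPa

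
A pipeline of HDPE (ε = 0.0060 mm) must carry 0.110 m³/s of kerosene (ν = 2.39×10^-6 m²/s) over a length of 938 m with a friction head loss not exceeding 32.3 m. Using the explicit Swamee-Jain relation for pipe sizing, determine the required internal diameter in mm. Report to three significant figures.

D ≈ 215 mm

Swamee-Jain (Type III): D = 0.66·[ε^1.25·(LQ²/(gh_f))^4.75 + ν·Q^9.4·(L/(gh_f))^5.2]^0.04
LQ²/(gh_f) = 0.03582; L/(gh_f) = 2.960
Term 1 = ε^1.25·(…)^4.75 = 4.02×10^-14; Term 2 = ν·Q^9.4·(…)^5.2 = 6.58×10^-13
D = 0.66·(4.02×10^-14 + 6.58×10^-13)^0.04 = 0.2154 m = 215 mm
Check: V = 3.02 m/s, Re = 2.72×10^5, f = 0.01494, h_f = 30.2 m ≈ 32.3 m ✓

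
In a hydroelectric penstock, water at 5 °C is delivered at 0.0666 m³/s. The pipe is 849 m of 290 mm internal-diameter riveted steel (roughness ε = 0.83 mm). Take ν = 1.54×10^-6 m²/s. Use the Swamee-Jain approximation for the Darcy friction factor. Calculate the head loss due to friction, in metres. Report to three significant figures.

h_f ≈ 4.06 m

V = 4Q/(πD²) = 4·0.0666/(π·0.290²) = 1.008 m/s
Re = VD/ν = 1.008·0.290/1.54×10^-6 = 1.90×10^5 → turbulent
ε/D = 0.83/290 = 0.00286
Swamee-Jain: f = 0.02674
h_f = f(L/D)V²/(2g) = 0.02674·(849/0.290)·1.008²/(2·9.81) = 4.056 m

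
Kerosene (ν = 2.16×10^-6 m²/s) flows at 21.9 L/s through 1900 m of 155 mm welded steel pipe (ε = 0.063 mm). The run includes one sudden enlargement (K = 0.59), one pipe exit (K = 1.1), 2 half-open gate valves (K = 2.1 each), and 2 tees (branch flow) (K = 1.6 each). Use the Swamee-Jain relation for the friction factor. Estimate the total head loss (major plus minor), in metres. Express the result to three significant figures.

H_L ≈ 17.9 m

V = 4Q/(πD²) = 1.161 m/s; V²/2g = 0.06866 m
Re = 8.33×10^4, ε/D = 4.06×10^-4 → f = 0.02053 (Swamee-Jain)
Major: h_f = f(L/D)·V²/2g = 0.02053·12258·0.06866 = 17.28 m
Minor: ΣK = 9.09; h_m = ΣK·V²/2g = 0.6241 m
Total H_L = 17.28 + 0.6241 = 17.90 m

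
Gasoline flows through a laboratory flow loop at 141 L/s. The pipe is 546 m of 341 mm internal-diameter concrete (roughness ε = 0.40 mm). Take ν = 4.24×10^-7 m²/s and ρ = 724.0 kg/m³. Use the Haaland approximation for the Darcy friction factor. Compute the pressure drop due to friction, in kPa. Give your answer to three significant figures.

V = 4Q/(πD²) = 4·0.141/(π·0.341²) = 1.544 m/s
Re = VD/ν = 1.544·0.341/4.24×10^-7 = 1.24×10^6 → turbulent
ε/D = 0.40/341 = 0.00117
Haaland: f = 0.02065
h_f = f(L/D)V²/(2g) = 0.02065·(546/0.341)·1.544²/(2·9.81) = 4.018 m
Δp = ρg·h_f = 724.0·9.81·4.018 = 28.54 kPa

Δp ≈ 28.5 kPa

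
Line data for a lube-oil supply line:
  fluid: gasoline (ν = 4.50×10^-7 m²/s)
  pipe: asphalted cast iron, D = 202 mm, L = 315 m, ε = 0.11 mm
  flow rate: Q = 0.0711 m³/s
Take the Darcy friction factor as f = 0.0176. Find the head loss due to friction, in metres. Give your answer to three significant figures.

V = 4Q/(πD²) = 4·0.0711/(π·0.202²) = 2.219 m/s
h_f = f(L/D)V²/(2g) = 0.01760·(315/0.202)·2.219²/(2·9.81) = 6.885 m

h_f ≈ 6.89 m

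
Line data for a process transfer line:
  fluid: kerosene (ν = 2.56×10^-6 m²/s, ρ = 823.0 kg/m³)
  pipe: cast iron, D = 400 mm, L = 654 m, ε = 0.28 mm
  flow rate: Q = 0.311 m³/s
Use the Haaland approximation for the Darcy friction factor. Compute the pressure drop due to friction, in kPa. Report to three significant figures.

Δp ≈ 78.0 kPa

V = 4Q/(πD²) = 4·0.311/(π·0.400²) = 2.475 m/s
Re = VD/ν = 2.475·0.400/2.56×10^-6 = 3.87×10^5 → turbulent
ε/D = 0.28/400 = 7.00×10^-4
Haaland: f = 0.01892
h_f = f(L/D)V²/(2g) = 0.01892·(654/0.400)·2.475²/(2·9.81) = 9.659 m
Δp = ρg·h_f = 823.0·9.81·9.659 = 77.99 kPa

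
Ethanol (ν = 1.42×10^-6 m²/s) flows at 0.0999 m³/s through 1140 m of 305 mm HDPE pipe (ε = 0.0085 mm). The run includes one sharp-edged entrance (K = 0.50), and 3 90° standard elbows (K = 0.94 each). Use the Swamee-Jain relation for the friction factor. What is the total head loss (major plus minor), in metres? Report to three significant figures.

H_L ≈ 5.57 m

V = 4Q/(πD²) = 1.367 m/s; V²/2g = 0.09529 m
Re = 2.94×10^5, ε/D = 2.79×10^-5 → f = 0.01475 (Swamee-Jain)
Major: h_f = f(L/D)·V²/2g = 0.01475·3738·0.09529 = 5.253 m
Minor: ΣK = 3.32; h_m = ΣK·V²/2g = 0.3164 m
Total H_L = 5.253 + 0.3164 = 5.569 m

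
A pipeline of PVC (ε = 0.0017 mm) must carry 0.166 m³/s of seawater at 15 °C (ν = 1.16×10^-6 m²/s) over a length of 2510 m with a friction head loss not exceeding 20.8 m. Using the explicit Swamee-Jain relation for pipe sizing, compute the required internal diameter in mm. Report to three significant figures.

D ≈ 328 mm

Swamee-Jain (Type III): D = 0.66·[ε^1.25·(LQ²/(gh_f))^4.75 + ν·Q^9.4·(L/(gh_f))^5.2]^0.04
LQ²/(gh_f) = 0.3390; L/(gh_f) = 12.30
Term 1 = ε^1.25·(…)^4.75 = 3.60×10^-10; Term 2 = ν·Q^9.4·(…)^5.2 = 2.52×10^-8
D = 0.66·(3.60×10^-10 + 2.52×10^-8)^0.04 = 0.3280 m = 328 mm
Check: V = 1.96 m/s, Re = 5.56×10^5, f = 0.01294, h_f = 19.5 m ≈ 20.8 m ✓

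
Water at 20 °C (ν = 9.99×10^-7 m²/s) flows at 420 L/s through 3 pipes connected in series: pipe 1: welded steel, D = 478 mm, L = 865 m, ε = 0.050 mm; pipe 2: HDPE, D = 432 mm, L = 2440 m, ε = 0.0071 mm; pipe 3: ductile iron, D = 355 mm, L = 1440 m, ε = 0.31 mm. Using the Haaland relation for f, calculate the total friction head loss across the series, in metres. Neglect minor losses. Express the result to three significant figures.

H ≈ 106 m

Pipe 1: V = 2.340 m/s, Re = 1.12×10^6, ε/D = 1.05×10^-4, f = 0.01328, h_1 = f(L/D)V²/2g = 6.709 m
Pipe 2: V = 2.865 m/s, Re = 1.24×10^6, ε/D = 1.64×10^-5, f = 0.01153, h_2 = f(L/D)V²/2g = 27.26 m
Pipe 3: V = 4.243 m/s, Re = 1.51×10^6, ε/D = 8.73×10^-4, f = 0.01924, h_3 = f(L/D)V²/2g = 71.61 m
Series → Q common, losses add: H = Σh = 105.6 m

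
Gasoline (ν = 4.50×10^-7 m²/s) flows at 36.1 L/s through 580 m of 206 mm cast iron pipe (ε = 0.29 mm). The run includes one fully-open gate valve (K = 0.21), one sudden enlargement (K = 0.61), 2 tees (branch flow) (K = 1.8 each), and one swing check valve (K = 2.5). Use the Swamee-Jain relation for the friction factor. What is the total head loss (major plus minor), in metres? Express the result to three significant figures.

H_L ≈ 4.11 m

V = 4Q/(πD²) = 1.083 m/s; V²/2g = 0.05980 m
Re = 4.96×10^5, ε/D = 0.00141 → f = 0.02197 (Swamee-Jain)
Major: h_f = f(L/D)·V²/2g = 0.02197·2816·0.05980 = 3.699 m
Minor: ΣK = 6.92; h_m = ΣK·V²/2g = 0.4138 m
Total H_L = 3.699 + 0.4138 = 4.113 m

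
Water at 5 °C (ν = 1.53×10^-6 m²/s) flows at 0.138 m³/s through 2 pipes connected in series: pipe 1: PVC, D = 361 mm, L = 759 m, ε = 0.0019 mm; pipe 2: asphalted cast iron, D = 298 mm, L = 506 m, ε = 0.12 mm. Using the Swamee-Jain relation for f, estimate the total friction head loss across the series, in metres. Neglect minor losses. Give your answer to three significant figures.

H ≈ 8.68 m

Pipe 1: V = 1.348 m/s, Re = 3.18×10^5, ε/D = 5.26×10^-6, f = 0.01428, h_1 = f(L/D)V²/2g = 2.782 m
Pipe 2: V = 1.979 m/s, Re = 3.85×10^5, ε/D = 4.03×10^-4, f = 0.01742, h_2 = f(L/D)V²/2g = 5.901 m
Series → Q common, losses add: H = Σh = 8.683 m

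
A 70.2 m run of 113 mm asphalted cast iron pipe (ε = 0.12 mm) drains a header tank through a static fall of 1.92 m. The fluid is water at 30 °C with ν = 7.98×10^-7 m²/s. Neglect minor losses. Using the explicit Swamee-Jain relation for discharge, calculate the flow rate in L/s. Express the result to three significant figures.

Q ≈ 17.0 L/s

Swamee-Jain (Type II): Q = -0.965·√(gD⁵h_f/L)·ln[ε/(3.7D) + √(3.17ν²L/(gD³h_f))]
√(gD⁵h_f/L) = √(9.81·0.113⁵·1.92/70.2) = 0.002223
ε/(3.7D) = 2.87×10^-4; √(3.17ν²L/(gD³h_f)) = 7.22×10^-5
Q = -0.965·0.002223·ln(3.592×10^-4) = 0.01702 m³/s
Check: V = 1.70 m/s, Re = 2.40×10^5, f = 0.02122, h_f = 1.93 m ≈ 1.92 m ✓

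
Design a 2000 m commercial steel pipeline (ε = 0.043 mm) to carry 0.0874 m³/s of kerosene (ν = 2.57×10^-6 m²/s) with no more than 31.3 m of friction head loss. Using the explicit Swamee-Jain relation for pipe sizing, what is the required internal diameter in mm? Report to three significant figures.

D ≈ 236 mm

Swamee-Jain (Type III): D = 0.66·[ε^1.25·(LQ²/(gh_f))^4.75 + ν·Q^9.4·(L/(gh_f))^5.2]^0.04
LQ²/(gh_f) = 0.04976; L/(gh_f) = 6.514
Term 1 = ε^1.25·(…)^4.75 = 2.25×10^-12; Term 2 = ν·Q^9.4·(…)^5.2 = 4.92×10^-12
D = 0.66·(2.25×10^-12 + 4.92×10^-12)^0.04 = 0.2365 m = 236 mm
Check: V = 1.99 m/s, Re = 1.83×10^5, f = 0.01721, h_f = 29.4 m ≈ 31.3 m ✓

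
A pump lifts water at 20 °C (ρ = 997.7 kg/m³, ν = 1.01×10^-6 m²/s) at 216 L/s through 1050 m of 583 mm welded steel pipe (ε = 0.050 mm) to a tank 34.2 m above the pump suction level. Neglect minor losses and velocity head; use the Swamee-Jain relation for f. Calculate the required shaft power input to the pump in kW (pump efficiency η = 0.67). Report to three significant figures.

P_shaft ≈ 111 kW

V = 4Q/(πD²) = 0.8091 m/s; Re = 4.67×10^5; ε/D = 8.58×10^-5; f = 0.01442
h_f = f(L/D)V²/2g = 0.8665 m
Total head H = z + h_f = 34.2 + 0.8665 = 35.07 m
P_hyd = ρgQH = 997.7·9.81·0.216·35.07 = 74.13 kW
P_shaft = P_hyd/η = 74.13/0.67 = 110.6 kW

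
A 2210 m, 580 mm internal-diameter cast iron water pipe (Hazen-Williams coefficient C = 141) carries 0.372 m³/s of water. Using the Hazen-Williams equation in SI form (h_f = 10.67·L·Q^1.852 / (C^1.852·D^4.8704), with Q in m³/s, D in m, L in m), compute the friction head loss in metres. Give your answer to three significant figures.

h_f ≈ 5.61 m

h_f = 10.67·2210·0.372^1.852 / (141^1.852·0.580^4.8704) = 5.611 m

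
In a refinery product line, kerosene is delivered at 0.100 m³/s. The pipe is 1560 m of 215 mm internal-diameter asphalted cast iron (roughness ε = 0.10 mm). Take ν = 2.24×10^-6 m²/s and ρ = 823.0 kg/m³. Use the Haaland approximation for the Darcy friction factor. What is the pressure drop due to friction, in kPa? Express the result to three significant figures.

Δp ≈ 408 kPa

V = 4Q/(πD²) = 4·0.100/(π·0.215²) = 2.754 m/s
Re = VD/ν = 2.754·0.215/2.24×10^-6 = 2.64×10^5 → turbulent
ε/D = 0.10/215 = 4.65×10^-4
Haaland: f = 0.01803
h_f = f(L/D)V²/(2g) = 0.01803·(1560/0.215)·2.754²/(2·9.81) = 50.59 m
Δp = ρg·h_f = 823.0·9.81·50.59 = 408.5 kPa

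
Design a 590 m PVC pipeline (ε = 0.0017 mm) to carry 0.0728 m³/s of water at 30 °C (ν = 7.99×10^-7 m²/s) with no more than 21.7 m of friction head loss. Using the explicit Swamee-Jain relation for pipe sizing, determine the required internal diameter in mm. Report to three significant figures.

D ≈ 174 mm

Swamee-Jain (Type III): D = 0.66·[ε^1.25·(LQ²/(gh_f))^4.75 + ν·Q^9.4·(L/(gh_f))^5.2]^0.04
LQ²/(gh_f) = 0.01469; L/(gh_f) = 2.772
Term 1 = ε^1.25·(…)^4.75 = 1.21×10^-16; Term 2 = ν·Q^9.4·(…)^5.2 = 3.23×10^-15
D = 0.66·(1.21×10^-16 + 3.23×10^-15)^0.04 = 0.1740 m = 174 mm
Check: V = 3.06 m/s, Re = 6.67×10^5, f = 0.01263, h_f = 20.5 m ≈ 21.7 m ✓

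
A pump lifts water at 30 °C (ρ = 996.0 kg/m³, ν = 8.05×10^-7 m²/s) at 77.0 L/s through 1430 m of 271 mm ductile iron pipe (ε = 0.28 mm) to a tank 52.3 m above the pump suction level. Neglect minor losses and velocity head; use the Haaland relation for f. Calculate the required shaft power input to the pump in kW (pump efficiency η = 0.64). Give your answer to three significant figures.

V = 4Q/(πD²) = 1.335 m/s; Re = 4.49×10^5; ε/D = 0.00103; f = 0.02040
h_f = f(L/D)V²/2g = 9.776 m
Total head H = z + h_f = 52.3 + 9.776 = 62.08 m
P_hyd = ρgQH = 996.0·9.81·0.0770·62.08 = 46.70 kW
P_shaft = P_hyd/η = 46.70/0.64 = 72.97 kW

P_shaft ≈ 73.0 kW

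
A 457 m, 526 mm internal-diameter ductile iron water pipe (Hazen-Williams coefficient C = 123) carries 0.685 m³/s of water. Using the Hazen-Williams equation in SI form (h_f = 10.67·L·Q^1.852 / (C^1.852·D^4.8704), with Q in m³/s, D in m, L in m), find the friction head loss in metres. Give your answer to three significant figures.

h_f = 10.67·457·0.685^1.852 / (123^1.852·0.526^4.8704) = 7.451 m

h_f ≈ 7.45 m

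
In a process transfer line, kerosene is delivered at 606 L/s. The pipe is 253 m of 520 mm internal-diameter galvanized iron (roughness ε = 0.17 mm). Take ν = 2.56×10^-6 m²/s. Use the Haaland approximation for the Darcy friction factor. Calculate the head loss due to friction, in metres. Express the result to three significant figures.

V = 4Q/(πD²) = 4·0.606/(π·0.520²) = 2.853 m/s
Re = VD/ν = 2.853·0.520/2.56×10^-6 = 5.80×10^5 → turbulent
ε/D = 0.17/520 = 3.27×10^-4
Haaland: f = 0.01623
h_f = f(L/D)V²/(2g) = 0.01623·(253/0.520)·2.853²/(2·9.81) = 3.277 m

h_f ≈ 3.28 m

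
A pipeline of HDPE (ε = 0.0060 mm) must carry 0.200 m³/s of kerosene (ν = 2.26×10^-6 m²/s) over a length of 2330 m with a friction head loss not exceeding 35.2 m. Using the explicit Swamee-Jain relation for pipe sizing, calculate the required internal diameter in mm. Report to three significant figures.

D ≈ 319 mm

Swamee-Jain (Type III): D = 0.66·[ε^1.25·(LQ²/(gh_f))^4.75 + ν·Q^9.4·(L/(gh_f))^5.2]^0.04
LQ²/(gh_f) = 0.2699; L/(gh_f) = 6.748
Term 1 = ε^1.25·(…)^4.75 = 5.90×10^-10; Term 2 = ν·Q^9.4·(…)^5.2 = 1.25×10^-8
D = 0.66·(5.90×10^-10 + 1.25×10^-8)^0.04 = 0.3193 m = 319 mm
Check: V = 2.50 m/s, Re = 3.53×10^5, f = 0.01419, h_f = 32.9 m ≈ 35.2 m ✓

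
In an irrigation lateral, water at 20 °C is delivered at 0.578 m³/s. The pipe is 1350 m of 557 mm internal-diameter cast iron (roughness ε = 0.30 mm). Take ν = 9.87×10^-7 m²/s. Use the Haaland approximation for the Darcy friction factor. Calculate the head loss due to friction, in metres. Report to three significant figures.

h_f ≈ 12.0 m

V = 4Q/(πD²) = 4·0.578/(π·0.557²) = 2.372 m/s
Re = VD/ν = 2.372·0.557/9.87×10^-7 = 1.34×10^6 → turbulent
ε/D = 0.30/557 = 5.39×10^-4
Haaland: f = 0.01733
h_f = f(L/D)V²/(2g) = 0.01733·(1350/0.557)·2.372²/(2·9.81) = 12.05 m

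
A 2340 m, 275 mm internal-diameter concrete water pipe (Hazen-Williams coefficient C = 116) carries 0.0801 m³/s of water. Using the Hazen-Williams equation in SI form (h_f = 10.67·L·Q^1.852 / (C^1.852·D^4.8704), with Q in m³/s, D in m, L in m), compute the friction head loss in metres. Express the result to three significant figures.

h_f = 10.67·2340·0.0801^1.852 / (116^1.852·0.275^4.8704) = 18.80 m

h_f ≈ 18.8 m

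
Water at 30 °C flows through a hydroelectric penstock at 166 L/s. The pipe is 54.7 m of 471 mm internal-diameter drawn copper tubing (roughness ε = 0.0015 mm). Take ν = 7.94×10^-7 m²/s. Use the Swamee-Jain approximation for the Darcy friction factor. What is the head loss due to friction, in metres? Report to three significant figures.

h_f ≈ 0.0691 m

V = 4Q/(πD²) = 4·0.166/(π·0.471²) = 0.9527 m/s
Re = VD/ν = 0.9527·0.471/7.94×10^-7 = 5.65×10^5 → turbulent
ε/D = 0.0015/471 = 3.18×10^-6
Swamee-Jain: f = 0.01286
h_f = f(L/D)V²/(2g) = 0.01286·(54.7/0.471)·0.9527²/(2·9.81) = 0.06912 m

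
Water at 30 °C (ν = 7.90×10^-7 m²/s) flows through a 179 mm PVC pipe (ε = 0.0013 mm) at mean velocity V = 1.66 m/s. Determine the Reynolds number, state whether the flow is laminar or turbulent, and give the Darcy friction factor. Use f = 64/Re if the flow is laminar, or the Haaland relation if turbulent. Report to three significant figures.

Re = VD/ν = 1.660·0.179/7.90×10^-7 = 3.76×10^5
Re > 4000 → turbulent; ε/D = 7.26×10^-6
Haaland: f = 0.01382

Re ≈ 3.76×10^5; turbulent; f ≈ 0.0138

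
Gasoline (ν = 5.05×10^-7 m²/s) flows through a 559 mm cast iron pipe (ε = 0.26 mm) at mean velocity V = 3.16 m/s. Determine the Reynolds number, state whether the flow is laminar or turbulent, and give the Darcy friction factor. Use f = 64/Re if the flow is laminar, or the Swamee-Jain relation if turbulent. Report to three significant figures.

Re = VD/ν = 3.160·0.559/5.05×10^-7 = 3.50×10^6
Re > 4000 → turbulent; ε/D = 4.65×10^-4
Swamee-Jain: f = 0.01664

Re ≈ 3.50×10^6; turbulent; f ≈ 0.0166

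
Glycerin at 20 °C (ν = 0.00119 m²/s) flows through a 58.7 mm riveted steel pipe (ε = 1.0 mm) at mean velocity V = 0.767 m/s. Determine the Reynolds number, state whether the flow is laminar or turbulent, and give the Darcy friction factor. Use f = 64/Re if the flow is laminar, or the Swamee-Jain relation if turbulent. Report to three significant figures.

Re ≈ 37.8; laminar; f = 64/Re ≈ 1.69

Re = VD/ν = 0.7670·0.0587/0.00119 = 37.8
Re < 2300 → laminar → f = 64/Re = 1.692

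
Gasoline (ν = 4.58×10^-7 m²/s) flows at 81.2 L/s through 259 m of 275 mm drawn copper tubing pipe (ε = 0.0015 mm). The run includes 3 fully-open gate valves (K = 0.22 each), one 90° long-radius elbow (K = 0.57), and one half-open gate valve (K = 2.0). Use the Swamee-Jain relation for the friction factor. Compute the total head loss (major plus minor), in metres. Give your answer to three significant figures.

H_L ≈ 1.40 m

V = 4Q/(πD²) = 1.367 m/s; V²/2g = 0.09526 m
Re = 8.21×10^5, ε/D = 5.45×10^-6 → f = 0.01212 (Swamee-Jain)
Major: h_f = f(L/D)·V²/2g = 0.01212·941.8·0.09526 = 1.088 m
Minor: ΣK = 3.23; h_m = ΣK·V²/2g = 0.3077 m
Total H_L = 1.088 + 0.3077 = 1.395 m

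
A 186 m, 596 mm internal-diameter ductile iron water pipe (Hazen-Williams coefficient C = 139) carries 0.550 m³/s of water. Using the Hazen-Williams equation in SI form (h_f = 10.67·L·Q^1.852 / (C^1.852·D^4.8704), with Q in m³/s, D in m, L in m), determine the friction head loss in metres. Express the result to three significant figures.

h_f = 10.67·186·0.550^1.852 / (139^1.852·0.596^4.8704) = 0.8762 m

h_f ≈ 0.876 m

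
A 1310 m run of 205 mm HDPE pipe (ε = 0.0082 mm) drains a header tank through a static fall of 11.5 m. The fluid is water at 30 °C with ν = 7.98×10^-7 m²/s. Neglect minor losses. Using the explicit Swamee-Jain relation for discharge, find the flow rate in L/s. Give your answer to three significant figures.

Swamee-Jain (Type II): Q = -0.965·√(gD⁵h_f/L)·ln[ε/(3.7D) + √(3.17ν²L/(gD³h_f))]
√(gD⁵h_f/L) = √(9.81·0.205⁵·11.5/1310) = 0.005584
ε/(3.7D) = 1.08×10^-5; √(3.17ν²L/(gD³h_f)) = 5.22×10^-5
Q = -0.965·0.005584·ln(6.297×10^-5) = 0.05212 m³/s
Check: V = 1.58 m/s, Re = 4.06×10^5, f = 0.01413, h_f = 11.5 m ≈ 11.5 m ✓

Q ≈ 52.1 L/s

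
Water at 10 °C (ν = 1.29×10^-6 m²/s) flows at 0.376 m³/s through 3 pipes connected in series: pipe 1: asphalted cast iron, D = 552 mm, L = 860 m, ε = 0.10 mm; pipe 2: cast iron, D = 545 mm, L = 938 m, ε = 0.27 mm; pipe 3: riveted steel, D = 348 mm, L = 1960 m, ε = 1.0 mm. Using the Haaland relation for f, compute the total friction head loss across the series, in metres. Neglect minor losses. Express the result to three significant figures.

H ≈ 124 m

Pipe 1: V = 1.571 m/s, Re = 6.72×10^5, ε/D = 1.81×10^-4, f = 0.01476, h_1 = f(L/D)V²/2g = 2.892 m
Pipe 2: V = 1.612 m/s, Re = 6.81×10^5, ε/D = 4.95×10^-4, f = 0.01734, h_2 = f(L/D)V²/2g = 3.951 m
Pipe 3: V = 3.953 m/s, Re = 1.07×10^6, ε/D = 0.00287, f = 0.02602, h_3 = f(L/D)V²/2g = 116.7 m
Series → Q common, losses add: H = Σh = 123.6 m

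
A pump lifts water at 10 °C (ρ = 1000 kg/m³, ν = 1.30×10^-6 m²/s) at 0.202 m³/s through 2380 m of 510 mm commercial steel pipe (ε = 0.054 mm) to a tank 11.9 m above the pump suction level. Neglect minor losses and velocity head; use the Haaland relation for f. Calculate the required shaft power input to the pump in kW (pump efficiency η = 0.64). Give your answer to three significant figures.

V = 4Q/(πD²) = 0.9888 m/s; Re = 3.88×10^5; ε/D = 1.06×10^-4; f = 0.01477
h_f = f(L/D)V²/2g = 3.435 m
Total head H = z + h_f = 11.9 + 3.435 = 15.34 m
P_hyd = ρgQH = 1000·9.81·0.202·15.34 = 30.39 kW
P_shaft = P_hyd/η = 30.39/0.64 = 47.48 kW

P_shaft ≈ 47.5 kW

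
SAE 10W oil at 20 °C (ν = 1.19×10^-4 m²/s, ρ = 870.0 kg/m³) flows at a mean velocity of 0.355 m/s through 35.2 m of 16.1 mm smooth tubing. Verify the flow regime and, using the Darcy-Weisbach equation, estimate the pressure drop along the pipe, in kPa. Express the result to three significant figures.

Re = VD/ν = 0.355·0.01610/1.19×10^-4 = 48.0 → laminar (Re < 2300)
f = 64/Re = 1.333
h_f = f(L/D)V²/(2g) = 1.333·(35.2/0.01610)·0.355²/(2·9.81) = 18.71 m
Δp = ρg·h_f = 870.0·9.81·18.71 = 159.7 kPa

Δp ≈ 160 kPa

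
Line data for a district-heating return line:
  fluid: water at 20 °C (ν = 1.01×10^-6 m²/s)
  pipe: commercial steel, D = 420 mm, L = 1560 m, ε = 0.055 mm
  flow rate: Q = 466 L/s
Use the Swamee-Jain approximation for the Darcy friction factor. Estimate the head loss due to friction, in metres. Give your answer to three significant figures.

h_f ≈ 29.2 m

V = 4Q/(πD²) = 4·0.466/(π·0.420²) = 3.364 m/s
Re = VD/ν = 3.364·0.420/1.01×10^-6 = 1.40×10^6 → turbulent
ε/D = 0.055/420 = 1.31×10^-4
Swamee-Jain: f = 0.01364
h_f = f(L/D)V²/(2g) = 0.01364·(1560/0.420)·3.364²/(2·9.81) = 29.21 m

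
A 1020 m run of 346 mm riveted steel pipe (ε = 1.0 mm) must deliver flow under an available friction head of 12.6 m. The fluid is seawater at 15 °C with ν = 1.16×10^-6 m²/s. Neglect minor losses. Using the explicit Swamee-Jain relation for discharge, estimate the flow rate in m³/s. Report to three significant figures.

Q ≈ 0.168 m³/s

Swamee-Jain (Type II): Q = -0.965·√(gD⁵h_f/L)·ln[ε/(3.7D) + √(3.17ν²L/(gD³h_f))]
√(gD⁵h_f/L) = √(9.81·0.346⁵·12.6/1020) = 0.02451
ε/(3.7D) = 7.81×10^-4; √(3.17ν²L/(gD³h_f)) = 2.92×10^-5
Q = -0.965·0.02451·ln(8.103×10^-4) = 0.1684 m³/s
Check: V = 1.79 m/s, Re = 5.34×10^5, f = 0.02626, h_f = 12.7 m ≈ 12.6 m ✓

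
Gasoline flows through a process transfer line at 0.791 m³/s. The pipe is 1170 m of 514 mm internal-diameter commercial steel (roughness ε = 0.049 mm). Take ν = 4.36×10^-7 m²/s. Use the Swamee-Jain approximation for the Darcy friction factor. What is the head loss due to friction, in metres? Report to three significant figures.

h_f ≈ 20.8 m

V = 4Q/(πD²) = 4·0.791/(π·0.514²) = 3.812 m/s
Re = VD/ν = 3.812·0.514/4.36×10^-7 = 4.49×10^6 → turbulent
ε/D = 0.049/514 = 9.53×10^-5
Swamee-Jain: f = 0.01235
h_f = f(L/D)V²/(2g) = 0.01235·(1170/0.514)·3.812²/(2·9.81) = 20.82 m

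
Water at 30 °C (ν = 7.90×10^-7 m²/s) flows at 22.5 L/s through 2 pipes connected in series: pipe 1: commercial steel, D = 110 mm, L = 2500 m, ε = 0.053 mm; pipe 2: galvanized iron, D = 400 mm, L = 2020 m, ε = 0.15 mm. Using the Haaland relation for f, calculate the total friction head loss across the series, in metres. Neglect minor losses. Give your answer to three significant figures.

Pipe 1: V = 2.368 m/s, Re = 3.30×10^5, ε/D = 4.82×10^-4, f = 0.01786, h_1 = f(L/D)V²/2g = 116.0 m
Pipe 2: V = 0.1790 m/s, Re = 9.07×10^4, ε/D = 3.75×10^-4, f = 0.01981, h_2 = f(L/D)V²/2g = 0.1635 m
Series → Q common, losses add: H = Σh = 116.1 m

H ≈ 116 m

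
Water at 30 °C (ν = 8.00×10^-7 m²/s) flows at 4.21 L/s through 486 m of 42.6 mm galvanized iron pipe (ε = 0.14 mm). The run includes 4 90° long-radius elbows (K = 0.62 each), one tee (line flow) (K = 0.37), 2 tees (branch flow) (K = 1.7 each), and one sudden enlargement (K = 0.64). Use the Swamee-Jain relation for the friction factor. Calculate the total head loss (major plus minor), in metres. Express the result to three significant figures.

V = 4Q/(πD²) = 2.954 m/s; V²/2g = 0.4447 m
Re = 1.57×10^5, ε/D = 0.00329 → f = 0.02785 (Swamee-Jain)
Major: h_f = f(L/D)·V²/2g = 0.02785·11408·0.4447 = 141.3 m
Minor: ΣK = 6.89; h_m = ΣK·V²/2g = 3.064 m
Total H_L = 141.3 + 3.064 = 144.3 m

H_L ≈ 144 m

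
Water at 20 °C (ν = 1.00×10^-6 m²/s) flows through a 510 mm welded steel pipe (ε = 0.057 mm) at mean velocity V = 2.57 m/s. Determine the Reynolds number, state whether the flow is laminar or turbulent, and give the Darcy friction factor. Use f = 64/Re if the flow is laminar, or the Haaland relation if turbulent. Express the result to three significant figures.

Re = VD/ν = 2.570·0.510/1.00×10^-6 = 1.31×10^6
Re > 4000 → turbulent; ε/D = 1.12×10^-4
Haaland: f = 0.01324

Re ≈ 1.31×10^6; turbulent; f ≈ 0.0132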